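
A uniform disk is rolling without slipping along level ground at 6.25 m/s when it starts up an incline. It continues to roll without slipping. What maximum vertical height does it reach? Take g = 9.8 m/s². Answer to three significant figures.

h ≈ 2.99 m

For this body I = (1/2)MR², i.e. k = I/(MR²) = 0.5.
The rolling condition ω = v/R makes the rotational term ½I(v/R)² = ½kMv², so KE_total = ½(1+k)Mv² = (3/4)Mv².
All of this converts to potential energy at the highest point: (3/4)Mv₀² = Mgh.
Thus h = (1+k)v₀²/(2g) = 1.5 × 6.25² / (2 × 9.8) ≈ 2.99 m.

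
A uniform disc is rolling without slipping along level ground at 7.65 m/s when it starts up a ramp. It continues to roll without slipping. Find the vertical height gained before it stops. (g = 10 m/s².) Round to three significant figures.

For this body I = (1/2)MR², i.e. k = I/(MR²) = 0.5.
Since it rolls without slipping, ω = v/R and KE = ½Mv² + ½Iω² = ½(1+k)Mv² = (3/4)Mv².
All of this converts to potential energy at the highest point: (3/4)Mv₀² = Mgh.
Thus h = (1+k)v₀²/(2g) = 1.5 × 7.65² / (2 × 10) ≈ 4.39 m.

h ≈ 4.39 m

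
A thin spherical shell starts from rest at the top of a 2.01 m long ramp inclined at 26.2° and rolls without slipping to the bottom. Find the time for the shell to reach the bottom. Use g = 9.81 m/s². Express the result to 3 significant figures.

t ≈ 1.24 s

The moment of inertia is (2/3)MR², giving k ≡ I/(MR²) = 2/3.
Translational: Mg sinθ − f = Ma. Rotational about the CM: fR = Iα = kMRa, so f = kMa.
Hence a = g sinθ/(1+k) = 9.81×sin26.2°/1.667 = 2.599 m/s².
With constant a from rest, t = √(2L/a) = √(2·2.01/2.599) ≈ 1.24 s.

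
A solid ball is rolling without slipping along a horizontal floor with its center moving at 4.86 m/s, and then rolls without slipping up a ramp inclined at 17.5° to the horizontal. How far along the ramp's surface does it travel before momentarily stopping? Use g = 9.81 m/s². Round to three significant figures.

d ≈ 5.60 m

Here I = (2/5)MR², so the shape factor k = I/(MR²) = 0.4.
Rolling without slipping gives ω = v/R, so the total kinetic energy is ½Mv² + ½Iω² = ½(1+k)Mv² = (7/10)Mv².
Setting this equal to Mgh gives the vertical rise h = (1+k)v₀²/(2g) = 1.4×4.86²/(2×9.81) = 1.685 m.
The distance along the slope is d = h/sinθ = 1.685/sin17.5° ≈ 5.60 m.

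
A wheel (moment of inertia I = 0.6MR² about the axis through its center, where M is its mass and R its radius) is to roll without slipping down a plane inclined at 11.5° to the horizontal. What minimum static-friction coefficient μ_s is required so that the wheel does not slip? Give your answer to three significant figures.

μ_min ≈ 0.0763

For this body I = 0.6MR², i.e. k = I/(MR²) = 0.6.
Translational: Mg sinθ − f = Ma. Rotational about the CM: fR = Iα = kMRa, so f = kMa.
These give a = g sinθ/(1+k) and the required friction f = kMg sinθ/(1+k).
With N = Mg cosθ, the no-slip condition f ≤ μN gives μ_min = f/N = k tanθ/(1+k).
μ_min = 0.6 × tan11.5° / 1.6 ≈ 0.0763.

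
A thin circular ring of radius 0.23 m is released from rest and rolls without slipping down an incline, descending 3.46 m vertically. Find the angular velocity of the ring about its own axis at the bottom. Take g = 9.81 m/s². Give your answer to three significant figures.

The moment of inertia is MR², giving k ≡ I/(MR²) = 1.
Since it rolls without slipping, ω = v/R and KE = ½Mv² + ½Iω² = ½(1+k)Mv² = Mv².
Energy conservation Mgh = ½(1+k)Mv² gives v = √(2gh/(1+k)) = √(2 × 9.81 × 3.46 / 2) = 5.826 m/s.
Then ω = v/R = 5.826 / 0.23 ≈ 25.3 rad/s.

ω ≈ 25.3 rad/s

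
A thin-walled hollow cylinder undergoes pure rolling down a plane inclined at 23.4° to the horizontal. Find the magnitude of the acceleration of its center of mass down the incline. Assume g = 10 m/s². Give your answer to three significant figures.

a ≈ 1.99 m/s²

For this body I = MR², i.e. k = I/(MR²) = 1.
Along the incline Mg sinθ − f = Ma, and torque about the center fR = Iα = kMR²(a/R) gives f = kMa.
Eliminating f: Mg sinθ = (1+k)Ma, so a = g sinθ/(1+k) = 10 × sin23.4° / 2 ≈ 1.99 m/s².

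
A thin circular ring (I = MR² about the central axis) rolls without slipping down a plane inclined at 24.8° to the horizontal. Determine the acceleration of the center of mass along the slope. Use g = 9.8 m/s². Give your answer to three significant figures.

For this body I = MR², i.e. k = I/(MR²) = 1.
Along the incline Mg sinθ − f = Ma, and torque about the center fR = Iα = kMR²(a/R) gives f = kMa.
Eliminating f: Mg sinθ = (1+k)Ma, so a = g sinθ/(1+k) = 9.8 × sin24.8° / 2 ≈ 2.06 m/s².

a ≈ 2.06 m/s²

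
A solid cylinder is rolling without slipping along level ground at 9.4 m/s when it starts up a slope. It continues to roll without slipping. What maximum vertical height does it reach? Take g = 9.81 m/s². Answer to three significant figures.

The moment of inertia is (1/2)MR², giving k ≡ I/(MR²) = 0.5.
The rolling condition ω = v/R makes the rotational term ½I(v/R)² = ½kMv², so KE_total = ½(1+k)Mv² = (3/4)Mv².
All of this converts to potential energy at the highest point: (3/4)Mv₀² = Mgh.
Thus h = (1+k)v₀²/(2g) = 1.5 × 9.4² / (2 × 9.81) ≈ 6.76 m.

h ≈ 6.76 m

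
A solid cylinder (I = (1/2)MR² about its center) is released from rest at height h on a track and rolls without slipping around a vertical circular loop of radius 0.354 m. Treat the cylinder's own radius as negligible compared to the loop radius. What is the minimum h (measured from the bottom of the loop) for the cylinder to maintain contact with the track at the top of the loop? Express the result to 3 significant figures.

h_min ≈ 0.974 m

With I = (1/2)MR², the ratio k = I/(MR²) is 0.5.
At the top of the loop, the minimum-contact condition is Mg = Mv_top²/r, so v_top² = gr.
With ω = v/R, the kinetic energy at speed v is ½(1+k)Mv² = (3/4)Mv².
Energy conservation from release (height h) to the top (height 2r): Mgh = Mg(2r) + (3/4)M·gr.
Thus h_min = 2r + (1+k)r/2 = r(2 + 1.5/2) = 0.354 × 2.75 ≈ 0.974 m.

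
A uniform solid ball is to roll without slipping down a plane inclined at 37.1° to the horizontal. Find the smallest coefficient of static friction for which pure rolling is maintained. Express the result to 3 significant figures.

For this body I = (2/5)MR², i.e. k = I/(MR²) = 0.4.
Newton's second law down the slope: Mg sinθ − f = Ma. The torque equation fR = Iα (with α = a/R) gives f = kMa.
These give a = g sinθ/(1+k) and the required friction f = kMg sinθ/(1+k).
With N = Mg cosθ, the no-slip condition f ≤ μN gives μ_min = f/N = k tanθ/(1+k).
μ_min = 0.4 × tan37.1° / 1.4 ≈ 0.216.

μ_min ≈ 0.216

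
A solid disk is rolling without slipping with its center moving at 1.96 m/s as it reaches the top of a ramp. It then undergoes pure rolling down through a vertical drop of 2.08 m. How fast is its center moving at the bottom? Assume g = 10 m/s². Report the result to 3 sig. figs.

For this body I = (1/2)MR², i.e. k = I/(MR²) = 0.5.
Pure rolling means v = ωR; then KE = ½Mv² + ½I(v/R)² = ½(1+k)Mv² = (3/4)Mv².
Energy conservation: (3/4)Mv₀² + Mgh = (3/4)Mv², so v² = v₀² + 2gh/(1+k).
v = √(1.96² + 2×10×2.08/1.5) = √31.57 ≈ 5.62 m/s.

v ≈ 5.62 m/s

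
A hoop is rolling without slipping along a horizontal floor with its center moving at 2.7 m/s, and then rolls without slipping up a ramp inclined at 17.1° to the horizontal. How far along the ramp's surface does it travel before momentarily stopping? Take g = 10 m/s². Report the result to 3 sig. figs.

The moment of inertia is MR², giving k ≡ I/(MR²) = 1.
Since it rolls without slipping, ω = v/R and KE = ½Mv² + ½Iω² = ½(1+k)Mv² = Mv².
Setting this equal to Mgh gives the vertical rise h = (1+k)v₀²/(2g) = 2×2.7²/(2×10) = 0.729 m.
Along the incline, d = h/sinθ = 0.729/sin17.1° ≈ 2.48 m.

d ≈ 2.48 m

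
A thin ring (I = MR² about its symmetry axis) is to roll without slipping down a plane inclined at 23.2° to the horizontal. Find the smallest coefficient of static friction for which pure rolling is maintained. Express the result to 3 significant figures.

Here I = MR², so the shape factor k = I/(MR²) = 1.
Translational: Mg sinθ − f = Ma. Rotational about the CM: fR = Iα = kMRa, so f = kMa.
These give a = g sinθ/(1+k) and the required friction f = kMg sinθ/(1+k).
The normal force is N = Mg cosθ, so μ_min = f/N = k tanθ/(1+k).
μ_min = 1 × tan23.2° / 2 ≈ 0.214.

μ_min ≈ 0.214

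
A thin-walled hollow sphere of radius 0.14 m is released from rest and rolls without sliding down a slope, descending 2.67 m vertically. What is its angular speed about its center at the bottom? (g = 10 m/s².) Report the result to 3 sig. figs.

ω ≈ 40.4 rad/s

Here I = (2/3)MR², so the shape factor k = I/(MR²) = 2/3.
Since it rolls without slipping, ω = v/R and KE = ½Mv² + ½Iω² = ½(1+k)Mv² = (5/6)Mv².
Energy conservation Mgh = ½(1+k)Mv² gives v = √(2gh/(1+k)) = √(2 × 10 × 2.67 / 1.667) = 5.66 m/s.
Then ω = v/R = 5.66 / 0.14 ≈ 40.4 rad/s.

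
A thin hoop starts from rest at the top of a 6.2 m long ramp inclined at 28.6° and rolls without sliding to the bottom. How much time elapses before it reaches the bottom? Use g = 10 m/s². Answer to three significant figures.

For this body I = MR², i.e. k = I/(MR²) = 1.
Newton's second law down the slope: Mg sinθ − f = Ma. The torque equation fR = Iα (with α = a/R) gives f = kMa.
Hence a = g sinθ/(1+k) = 10×sin28.6°/2 = 2.393 m/s².
With constant a from rest, t = √(2L/a) = √(2·6.2/2.393) ≈ 2.28 s.

t ≈ 2.28 s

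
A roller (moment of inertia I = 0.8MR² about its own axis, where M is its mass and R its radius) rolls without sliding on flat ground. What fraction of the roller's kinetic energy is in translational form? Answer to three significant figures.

fraction ≈ 0.556

For this body I = 0.8MR², i.e. k = I/(MR²) = 0.8.
Since ω = v/R, the translational part is ½Mv² and the rotational part is ½I(v/R)² = ½kMv²; the total is ½(1+k)Mv².
The translational fraction is therefore 1/(1+k) = 1/1.8 ≈ 0.556.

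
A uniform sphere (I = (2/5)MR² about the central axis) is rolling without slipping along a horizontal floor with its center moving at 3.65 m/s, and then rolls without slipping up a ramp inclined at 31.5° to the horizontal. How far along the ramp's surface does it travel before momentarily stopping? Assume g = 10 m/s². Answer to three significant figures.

d ≈ 1.78 m

The moment of inertia is (2/5)MR², giving k ≡ I/(MR²) = 0.4.
The rolling condition ω = v/R makes the rotational term ½I(v/R)² = ½kMv², so KE_total = ½(1+k)Mv² = (7/10)Mv².
Setting this equal to Mgh gives the vertical rise h = (1+k)v₀²/(2g) = 1.4×3.65²/(2×10) = 0.9326 m.
Along the incline, d = h/sinθ = 0.9326/sin31.5° ≈ 1.78 m.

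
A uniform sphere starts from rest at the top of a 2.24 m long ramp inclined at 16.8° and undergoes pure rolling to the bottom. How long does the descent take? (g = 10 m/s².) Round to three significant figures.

t ≈ 1.47 s

For this body I = (2/5)MR², i.e. k = I/(MR²) = 0.4.
Along the incline Mg sinθ − f = Ma, and torque about the center fR = Iα = kMR²(a/R) gives f = kMa.
Hence a = g sinθ/(1+k) = 10×sin16.8°/1.4 = 2.065 m/s².
Starting from rest, L = ½at², so t = √(2L/a) = √(2×2.24/2.065) ≈ 1.47 s.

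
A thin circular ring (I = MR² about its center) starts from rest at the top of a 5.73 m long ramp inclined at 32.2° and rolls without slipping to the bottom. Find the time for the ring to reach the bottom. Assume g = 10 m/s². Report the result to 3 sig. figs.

With I = MR², the ratio k = I/(MR²) is 1.
Translational: Mg sinθ − f = Ma. Rotational about the CM: fR = Iα = kMRa, so f = kMa.
Hence a = g sinθ/(1+k) = 10×sin32.2°/2 = 2.664 m/s².
With constant a from rest, t = √(2L/a) = √(2·5.73/2.664) ≈ 2.07 s.

t ≈ 2.07 s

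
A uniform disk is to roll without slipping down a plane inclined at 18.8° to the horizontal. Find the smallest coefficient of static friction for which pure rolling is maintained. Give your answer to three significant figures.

μ_min ≈ 0.113

The moment of inertia is (1/2)MR², giving k ≡ I/(MR²) = 0.5.
Translational: Mg sinθ − f = Ma. Rotational about the CM: fR = Iα = kMRa, so f = kMa.
These give a = g sinθ/(1+k) and the required friction f = kMg sinθ/(1+k).
The normal force is N = Mg cosθ, so μ_min = f/N = k tanθ/(1+k).
μ_min = 0.5 × tan18.8° / 1.5 ≈ 0.113.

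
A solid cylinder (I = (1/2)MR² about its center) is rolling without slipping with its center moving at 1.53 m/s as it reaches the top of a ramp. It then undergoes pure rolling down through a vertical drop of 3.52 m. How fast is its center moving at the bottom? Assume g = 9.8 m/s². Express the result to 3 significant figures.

v ≈ 6.95 m/s

The moment of inertia is (1/2)MR², giving k ≡ I/(MR²) = 0.5.
Since it rolls without slipping, ω = v/R and KE = ½Mv² + ½Iω² = ½(1+k)Mv² = (3/4)Mv².
Conserving energy between top and bottom: (3/4)Mv² = (3/4)Mv₀² + Mgh, hence v² = v₀² + 2gh/(1+k).
v = √(1.53² + 2×9.8×3.52/1.5) = √48.34 ≈ 6.95 m/s.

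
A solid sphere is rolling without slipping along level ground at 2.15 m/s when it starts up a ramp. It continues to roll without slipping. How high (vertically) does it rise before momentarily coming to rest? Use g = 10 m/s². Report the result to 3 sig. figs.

Here I = (2/5)MR², so the shape factor k = I/(MR²) = 0.4.
The rolling condition ω = v/R makes the rotational term ½I(v/R)² = ½kMv², so KE_total = ½(1+k)Mv² = (7/10)Mv².
All of this converts to potential energy at the highest point: (7/10)Mv₀² = Mgh.
Thus h = (1+k)v₀²/(2g) = 1.4 × 2.15² / (2 × 10) ≈ 0.324 m.

h ≈ 0.324 m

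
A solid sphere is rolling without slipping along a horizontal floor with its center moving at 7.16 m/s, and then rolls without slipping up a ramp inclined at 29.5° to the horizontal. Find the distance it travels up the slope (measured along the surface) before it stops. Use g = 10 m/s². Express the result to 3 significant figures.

d ≈ 7.29 m

The moment of inertia is (2/5)MR², giving k ≡ I/(MR²) = 0.4.
Rolling without slipping gives ω = v/R, so the total kinetic energy is ½Mv² + ½Iω² = ½(1+k)Mv² = (7/10)Mv².
Setting this equal to Mgh gives the vertical rise h = (1+k)v₀²/(2g) = 1.4×7.16²/(2×10) = 3.589 m.
Along the incline, d = h/sinθ = 3.589/sin29.5° ≈ 7.29 m.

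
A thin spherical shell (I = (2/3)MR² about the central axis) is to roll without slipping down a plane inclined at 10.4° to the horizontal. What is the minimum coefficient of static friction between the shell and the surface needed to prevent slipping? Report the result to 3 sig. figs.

μ_min ≈ 0.0734

The moment of inertia is (2/3)MR², giving k ≡ I/(MR²) = 2/3.
Newton's second law down the slope: Mg sinθ − f = Ma. The torque equation fR = Iα (with α = a/R) gives f = kMa.
These give a = g sinθ/(1+k) and the required friction f = kMg sinθ/(1+k).
The normal force is N = Mg cosθ, so μ_min = f/N = k tanθ/(1+k).
μ_min = (2/3) × tan10.4° / 1.667 ≈ 0.0734.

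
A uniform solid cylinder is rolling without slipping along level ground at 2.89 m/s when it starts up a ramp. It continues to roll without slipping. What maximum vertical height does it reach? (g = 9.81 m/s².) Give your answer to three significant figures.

For this body I = (1/2)MR², i.e. k = I/(MR²) = 0.5.
The rolling condition ω = v/R makes the rotational term ½I(v/R)² = ½kMv², so KE_total = ½(1+k)Mv² = (3/4)Mv².
All of this converts to potential energy at the highest point: (3/4)Mv₀² = Mgh.
Thus h = (1+k)v₀²/(2g) = 1.5 × 2.89² / (2 × 9.81) ≈ 0.639 m.

h ≈ 0.639 m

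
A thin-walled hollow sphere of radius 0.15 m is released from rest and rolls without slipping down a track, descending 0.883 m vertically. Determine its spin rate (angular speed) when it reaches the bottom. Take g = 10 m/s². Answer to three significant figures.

For this body I = (2/3)MR², i.e. k = I/(MR²) = 2/3.
Since it rolls without slipping, ω = v/R and KE = ½Mv² + ½Iω² = ½(1+k)Mv² = (5/6)Mv².
Energy conservation Mgh = ½(1+k)Mv² gives v = √(2gh/(1+k)) = √(2 × 10 × 0.883 / 1.667) = 3.255 m/s.
Then ω = v/R = 3.255 / 0.15 ≈ 21.7 rad/s.

ω ≈ 21.7 rad/s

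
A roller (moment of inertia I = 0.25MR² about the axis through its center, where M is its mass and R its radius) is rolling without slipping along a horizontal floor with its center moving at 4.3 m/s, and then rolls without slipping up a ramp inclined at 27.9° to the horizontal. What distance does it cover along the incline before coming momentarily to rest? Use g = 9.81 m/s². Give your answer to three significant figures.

For this body I = 0.25MR², i.e. k = I/(MR²) = 0.25.
Pure rolling means v = ωR; then KE = ½Mv² + ½I(v/R)² = ½(1+k)Mv² = (5/8)Mv².
Setting this equal to Mgh gives the vertical rise h = (1+k)v₀²/(2g) = 1.25×4.3²/(2×9.81) = 1.178 m.
The distance along the slope is d = h/sinθ = 1.178/sin27.9° ≈ 2.52 m.

d ≈ 2.52 m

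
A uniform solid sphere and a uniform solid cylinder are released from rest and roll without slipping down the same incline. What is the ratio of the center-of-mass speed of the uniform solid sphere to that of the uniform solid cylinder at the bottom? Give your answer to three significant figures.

Each satisfies Mgh = ½(1+k)Mv² with k = I/(MR²), so v ∝ 1/√(1+k).
For the uniform solid sphere k = 0.4; for the uniform solid cylinder k = 0.5.
v₁/v₂ = √((1+k₂)/(1+k₁)) = √(1.5/1.4) ≈ 1.04.

v_ratio ≈ 1.04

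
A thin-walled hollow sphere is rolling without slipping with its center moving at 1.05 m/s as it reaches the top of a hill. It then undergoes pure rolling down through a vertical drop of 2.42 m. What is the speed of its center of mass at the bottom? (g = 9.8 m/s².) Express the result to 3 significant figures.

Here I = (2/3)MR², so the shape factor k = I/(MR²) = 2/3.
Rolling without slipping gives ω = v/R, so the total kinetic energy is ½Mv² + ½Iω² = ½(1+k)Mv² = (5/6)Mv².
Energy conservation: (5/6)Mv₀² + Mgh = (5/6)Mv², so v² = v₀² + 2gh/(1+k).
v = √(1.05² + 2×9.8×2.42/1.667) = √29.56 ≈ 5.44 m/s.

v ≈ 5.44 m/s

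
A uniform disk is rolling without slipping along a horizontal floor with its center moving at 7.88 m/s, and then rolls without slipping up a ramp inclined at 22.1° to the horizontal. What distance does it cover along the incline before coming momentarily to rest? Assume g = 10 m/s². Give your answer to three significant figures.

The moment of inertia is (1/2)MR², giving k ≡ I/(MR²) = 0.5.
Pure rolling means v = ωR; then KE = ½Mv² + ½I(v/R)² = ½(1+k)Mv² = (3/4)Mv².
Setting this equal to Mgh gives the vertical rise h = (1+k)v₀²/(2g) = 1.5×7.88²/(2×10) = 4.657 m.
Along the incline, d = h/sinθ = 4.657/sin22.1° ≈ 12.4 m.

d ≈ 12.4 m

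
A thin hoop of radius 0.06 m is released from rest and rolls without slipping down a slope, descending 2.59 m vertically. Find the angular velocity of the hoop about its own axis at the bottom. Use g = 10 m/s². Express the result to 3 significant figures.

ω ≈ 84.8 rad/s

With I = MR², the ratio k = I/(MR²) is 1.
The rolling condition ω = v/R makes the rotational term ½I(v/R)² = ½kMv², so KE_total = ½(1+k)Mv² = Mv².
Energy conservation Mgh = ½(1+k)Mv² gives v = √(2gh/(1+k)) = √(2 × 10 × 2.59 / 2) = 5.089 m/s.
Then ω = v/R = 5.089 / 0.06 ≈ 84.8 rad/s.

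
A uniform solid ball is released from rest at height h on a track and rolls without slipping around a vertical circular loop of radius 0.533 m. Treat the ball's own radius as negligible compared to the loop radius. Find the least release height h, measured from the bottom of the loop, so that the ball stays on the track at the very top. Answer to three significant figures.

The moment of inertia is (2/5)MR², giving k ≡ I/(MR²) = 0.4.
At the top, contact is just lost when gravity alone supplies the centripetal force: Mg = Mv_top²/r, i.e. v_top² = gr.
With ω = v/R, the kinetic energy at speed v is ½(1+k)Mv² = (7/10)Mv².
Energy conservation from release (height h) to the top (height 2r): Mgh = Mg(2r) + (7/10)M·gr.
Thus h_min = 2r + (1+k)r/2 = r(2 + 1.4/2) = 0.533 × 2.7 ≈ 1.44 m.

h_min ≈ 1.44 m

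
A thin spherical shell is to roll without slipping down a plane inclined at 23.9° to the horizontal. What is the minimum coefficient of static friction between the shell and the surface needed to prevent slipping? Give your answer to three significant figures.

Here I = (2/3)MR², so the shape factor k = I/(MR²) = 2/3.
Translational: Mg sinθ − f = Ma. Rotational about the CM: fR = Iα = kMRa, so f = kMa.
These give a = g sinθ/(1+k) and the required friction f = kMg sinθ/(1+k).
The normal force is N = Mg cosθ, so μ_min = f/N = k tanθ/(1+k).
μ_min = (2/3) × tan23.9° / 1.667 ≈ 0.177.

μ_min ≈ 0.177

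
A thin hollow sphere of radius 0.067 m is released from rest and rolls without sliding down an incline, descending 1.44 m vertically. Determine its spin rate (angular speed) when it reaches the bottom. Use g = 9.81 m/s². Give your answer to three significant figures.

With I = (2/3)MR², the ratio k = I/(MR²) is 2/3.
Rolling without slipping gives ω = v/R, so the total kinetic energy is ½Mv² + ½Iω² = ½(1+k)Mv² = (5/6)Mv².
Energy conservation Mgh = ½(1+k)Mv² gives v = √(2gh/(1+k)) = √(2 × 9.81 × 1.44 / 1.667) = 4.117 m/s.
Then ω = v/R = 4.117 / 0.067 ≈ 61.5 rad/s.

ω ≈ 61.5 rad/s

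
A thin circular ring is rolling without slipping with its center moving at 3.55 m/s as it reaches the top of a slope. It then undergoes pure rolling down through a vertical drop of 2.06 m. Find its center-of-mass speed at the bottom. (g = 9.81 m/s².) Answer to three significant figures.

v ≈ 5.73 m/s

The moment of inertia is MR², giving k ≡ I/(MR²) = 1.
Pure rolling means v = ωR; then KE = ½Mv² + ½I(v/R)² = ½(1+k)Mv² = Mv².
Energy conservation: Mv₀² + Mgh = Mv², so v² = v₀² + 2gh/(1+k).
v = √(3.55² + 2×9.81×2.06/2) = √32.81 ≈ 5.73 m/s.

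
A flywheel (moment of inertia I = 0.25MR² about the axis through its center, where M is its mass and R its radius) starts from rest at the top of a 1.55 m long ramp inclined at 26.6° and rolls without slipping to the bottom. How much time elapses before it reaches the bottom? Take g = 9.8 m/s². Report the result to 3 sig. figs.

t ≈ 0.940 s

Here I = 0.25MR², so the shape factor k = I/(MR²) = 0.25.
Along the incline Mg sinθ − f = Ma, and torque about the center fR = Iα = kMR²(a/R) gives f = kMa.
Hence a = g sinθ/(1+k) = 9.8×sin26.6°/1.25 = 3.51 m/s².
Starting from rest, L = ½at², so t = √(2L/a) = √(2×1.55/3.51) ≈ 0.940 s.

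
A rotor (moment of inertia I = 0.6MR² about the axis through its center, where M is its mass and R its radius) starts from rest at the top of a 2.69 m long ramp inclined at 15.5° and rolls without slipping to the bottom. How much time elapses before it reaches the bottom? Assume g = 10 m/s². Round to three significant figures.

t ≈ 1.79 s

The moment of inertia is 0.6MR², giving k ≡ I/(MR²) = 0.6.
Along the incline Mg sinθ − f = Ma, and torque about the center fR = Iα = kMR²(a/R) gives f = kMa.
Hence a = g sinθ/(1+k) = 10×sin15.5°/1.6 = 1.67 m/s².
Starting from rest, L = ½at², so t = √(2L/a) = √(2×2.69/1.67) ≈ 1.79 s.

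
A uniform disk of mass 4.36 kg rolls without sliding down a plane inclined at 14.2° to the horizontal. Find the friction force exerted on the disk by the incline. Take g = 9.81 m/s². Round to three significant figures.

For this body I = (1/2)MR², i.e. k = I/(MR²) = 0.5.
Newton's second law down the slope: Mg sinθ − f = Ma. The torque equation fR = Iα (with α = a/R) gives f = kMa.
Combining, a = g sinθ/(1+k) and f = kMa = kMg sinθ/(1+k).
f = 0.5 × 4.36 × 9.81 × sin14.2° / 1.5 ≈ 3.50 N.

f ≈ 3.50 N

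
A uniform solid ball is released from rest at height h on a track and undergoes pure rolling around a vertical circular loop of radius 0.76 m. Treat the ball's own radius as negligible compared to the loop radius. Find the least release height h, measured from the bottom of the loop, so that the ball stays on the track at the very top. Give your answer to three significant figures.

With I = (2/5)MR², the ratio k = I/(MR²) is 0.4.
At the top, contact is just lost when gravity alone supplies the centripetal force: Mg = Mv_top²/r, i.e. v_top² = gr.
With ω = v/R, the kinetic energy at speed v is ½(1+k)Mv² = (7/10)Mv².
Energy conservation from release (height h) to the top (height 2r): Mgh = Mg(2r) + (7/10)M·gr.
Thus h_min = 2r + (1+k)r/2 = r(2 + 1.4/2) = 0.76 × 2.7 ≈ 2.05 m.

h_min ≈ 2.05 m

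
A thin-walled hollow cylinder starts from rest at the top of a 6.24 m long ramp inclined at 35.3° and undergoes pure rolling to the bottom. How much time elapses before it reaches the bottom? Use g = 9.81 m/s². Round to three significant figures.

t ≈ 2.10 s

Here I = MR², so the shape factor k = I/(MR²) = 1.
Along the incline Mg sinθ − f = Ma, and torque about the center fR = Iα = kMR²(a/R) gives f = kMa.
Hence a = g sinθ/(1+k) = 9.81×sin35.3°/2 = 2.834 m/s².
Starting from rest, L = ½at², so t = √(2L/a) = √(2×6.24/2.834) ≈ 2.10 s.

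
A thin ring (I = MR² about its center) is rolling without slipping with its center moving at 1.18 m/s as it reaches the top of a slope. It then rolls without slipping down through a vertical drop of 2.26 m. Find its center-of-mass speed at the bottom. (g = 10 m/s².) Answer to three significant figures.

v ≈ 4.90 m/s

Here I = MR², so the shape factor k = I/(MR²) = 1.
Since it rolls without slipping, ω = v/R and KE = ½Mv² + ½Iω² = ½(1+k)Mv² = Mv².
Energy conservation: Mv₀² + Mgh = Mv², so v² = v₀² + 2gh/(1+k).
v = √(1.18² + 2×10×2.26/2) = √23.99 ≈ 4.90 m/s.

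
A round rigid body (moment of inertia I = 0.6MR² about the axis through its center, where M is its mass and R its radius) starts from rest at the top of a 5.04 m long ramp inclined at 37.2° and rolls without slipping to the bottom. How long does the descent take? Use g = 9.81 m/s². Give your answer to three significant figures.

With I = 0.6MR², the ratio k = I/(MR²) is 0.6.
Along the incline Mg sinθ − f = Ma, and torque about the center fR = Iα = kMR²(a/R) gives f = kMa.
Hence a = g sinθ/(1+k) = 9.81×sin37.2°/1.6 = 3.707 m/s².
With constant a from rest, t = √(2L/a) = √(2·5.04/3.707) ≈ 1.65 s.

t ≈ 1.65 s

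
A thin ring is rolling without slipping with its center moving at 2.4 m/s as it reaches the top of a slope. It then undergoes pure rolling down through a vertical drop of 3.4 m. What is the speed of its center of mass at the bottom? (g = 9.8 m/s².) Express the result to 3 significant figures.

With I = MR², the ratio k = I/(MR²) is 1.
Since it rolls without slipping, ω = v/R and KE = ½Mv² + ½Iω² = ½(1+k)Mv² = Mv².
Conserving energy between top and bottom: Mv² = Mv₀² + Mgh, hence v² = v₀² + 2gh/(1+k).
v = √(2.4² + 2×9.8×3.4/2) = √39.08 ≈ 6.25 m/s.

v ≈ 6.25 m/s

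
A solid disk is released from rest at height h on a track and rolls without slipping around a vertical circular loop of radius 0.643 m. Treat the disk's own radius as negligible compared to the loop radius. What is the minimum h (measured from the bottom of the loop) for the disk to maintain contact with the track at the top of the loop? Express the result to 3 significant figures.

For this body I = (1/2)MR², i.e. k = I/(MR²) = 0.5.
At the top of the loop, the minimum-contact condition is Mg = Mv_top²/r, so v_top² = gr.
With ω = v/R, the kinetic energy at speed v is ½(1+k)Mv² = (3/4)Mv².
Energy conservation from release (height h) to the top (height 2r): Mgh = Mg(2r) + (3/4)M·gr.
Thus h_min = 2r + (1+k)r/2 = r(2 + 1.5/2) = 0.643 × 2.75 ≈ 1.77 m.

h_min ≈ 1.77 m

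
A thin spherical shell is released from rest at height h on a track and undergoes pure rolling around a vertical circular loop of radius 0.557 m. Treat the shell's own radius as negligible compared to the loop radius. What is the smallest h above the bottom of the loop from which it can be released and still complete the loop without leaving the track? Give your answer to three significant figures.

h_min ≈ 1.58 m

For this body I = (2/3)MR², i.e. k = I/(MR²) = 2/3.
At the top of the loop, the minimum-contact condition is Mg = Mv_top²/r, so v_top² = gr.
With ω = v/R, the kinetic energy at speed v is ½(1+k)Mv² = (5/6)Mv².
Energy conservation from release (height h) to the top (height 2r): Mgh = Mg(2r) + (5/6)M·gr.
Thus h_min = 2r + (1+k)r/2 = r(2 + 1.667/2) = 0.557 × 2.833 ≈ 1.58 m.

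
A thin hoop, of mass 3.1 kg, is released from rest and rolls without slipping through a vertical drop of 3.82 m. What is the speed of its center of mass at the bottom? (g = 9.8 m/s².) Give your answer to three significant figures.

For this body I = MR², i.e. k = I/(MR²) = 1.
Rolling without slipping gives ω = v/R, so the total kinetic energy is ½Mv² + ½Iω² = ½(1+k)Mv² = Mv².
Energy conservation: Mgh = Mv², so v = √(2gh/(1+k)) = √(2 × 9.8 × 3.82 / 2) ≈ 6.12 m/s.

v ≈ 6.12 m/s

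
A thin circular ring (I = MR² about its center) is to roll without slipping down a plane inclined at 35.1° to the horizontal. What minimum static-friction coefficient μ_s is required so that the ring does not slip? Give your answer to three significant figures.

With I = MR², the ratio k = I/(MR²) is 1.
Translational: Mg sinθ − f = Ma. Rotational about the CM: fR = Iα = kMRa, so f = kMa.
These give a = g sinθ/(1+k) and the required friction f = kMg sinθ/(1+k).
With N = Mg cosθ, the no-slip condition f ≤ μN gives μ_min = f/N = k tanθ/(1+k).
μ_min = 1 × tan35.1° / 2 ≈ 0.351.

μ_min ≈ 0.351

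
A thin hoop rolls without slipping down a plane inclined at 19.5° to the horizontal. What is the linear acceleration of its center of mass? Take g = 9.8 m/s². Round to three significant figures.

a ≈ 1.64 m/s²

For this body I = MR², i.e. k = I/(MR²) = 1.
Newton's second law down the slope: Mg sinθ − f = Ma. The torque equation fR = Iα (with α = a/R) gives f = kMa.
Eliminating f: Mg sinθ = (1+k)Ma, so a = g sinθ/(1+k) = 9.8 × sin19.5° / 2 ≈ 1.64 m/s².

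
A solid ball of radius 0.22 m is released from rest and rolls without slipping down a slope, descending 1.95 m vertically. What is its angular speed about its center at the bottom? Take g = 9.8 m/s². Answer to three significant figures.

The moment of inertia is (2/5)MR², giving k ≡ I/(MR²) = 0.4.
Since it rolls without slipping, ω = v/R and KE = ½Mv² + ½Iω² = ½(1+k)Mv² = (7/10)Mv².
Energy conservation Mgh = ½(1+k)Mv² gives v = √(2gh/(1+k)) = √(2 × 9.8 × 1.95 / 1.4) = 5.225 m/s.
Then ω = v/R = 5.225 / 0.22 ≈ 23.7 rad/s.

ω ≈ 23.7 rad/s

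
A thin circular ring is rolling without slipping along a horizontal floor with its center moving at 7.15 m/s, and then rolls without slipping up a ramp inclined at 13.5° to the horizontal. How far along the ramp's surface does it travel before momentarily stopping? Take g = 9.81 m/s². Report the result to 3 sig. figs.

d ≈ 22.3 m

The moment of inertia is MR², giving k ≡ I/(MR²) = 1.
Pure rolling means v = ωR; then KE = ½Mv² + ½I(v/R)² = ½(1+k)Mv² = Mv².
Setting this equal to Mgh gives the vertical rise h = (1+k)v₀²/(2g) = 2×7.15²/(2×9.81) = 5.211 m.
The distance along the slope is d = h/sinθ = 5.211/sin13.5° ≈ 22.3 m.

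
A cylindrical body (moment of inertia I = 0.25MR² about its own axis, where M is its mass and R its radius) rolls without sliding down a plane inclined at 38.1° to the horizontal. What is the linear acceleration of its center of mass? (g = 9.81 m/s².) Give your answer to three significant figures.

a ≈ 4.84 m/s²

With I = 0.25MR², the ratio k = I/(MR²) is 0.25.
Along the incline Mg sinθ − f = Ma, and torque about the center fR = Iα = kMR²(a/R) gives f = kMa.
Eliminating f: Mg sinθ = (1+k)Ma, so a = g sinθ/(1+k) = 9.81 × sin38.1° / 1.25 ≈ 4.84 m/s².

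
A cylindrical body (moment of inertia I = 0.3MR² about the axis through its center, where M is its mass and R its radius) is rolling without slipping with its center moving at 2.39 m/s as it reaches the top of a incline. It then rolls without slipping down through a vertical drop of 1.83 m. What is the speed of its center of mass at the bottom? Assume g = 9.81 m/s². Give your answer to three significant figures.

v ≈ 5.77 m/s

Here I = 0.3MR², so the shape factor k = I/(MR²) = 0.3.
Rolling without slipping gives ω = v/R, so the total kinetic energy is ½Mv² + ½Iω² = ½(1+k)Mv² = (13/20)Mv².
Conserving energy between top and bottom: (13/20)Mv² = (13/20)Mv₀² + Mgh, hence v² = v₀² + 2gh/(1+k).
v = √(2.39² + 2×9.81×1.83/1.3) = √33.33 ≈ 5.77 m/s.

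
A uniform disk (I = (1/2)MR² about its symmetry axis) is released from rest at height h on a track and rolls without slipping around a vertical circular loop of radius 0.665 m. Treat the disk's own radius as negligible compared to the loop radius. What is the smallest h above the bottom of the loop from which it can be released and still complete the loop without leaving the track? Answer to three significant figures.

h_min ≈ 1.83 m

With I = (1/2)MR², the ratio k = I/(MR²) is 0.5.
At the top, contact is just lost when gravity alone supplies the centripetal force: Mg = Mv_top²/r, i.e. v_top² = gr.
With ω = v/R, the kinetic energy at speed v is ½(1+k)Mv² = (3/4)Mv².
Energy conservation from release (height h) to the top (height 2r): Mgh = Mg(2r) + (3/4)M·gr.
Thus h_min = 2r + (1+k)r/2 = r(2 + 1.5/2) = 0.665 × 2.75 ≈ 1.83 m.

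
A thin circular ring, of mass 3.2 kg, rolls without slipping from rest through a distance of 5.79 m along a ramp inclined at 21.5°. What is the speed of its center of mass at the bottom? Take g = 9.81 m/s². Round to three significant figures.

The moment of inertia is MR², giving k ≡ I/(MR²) = 1.
The rolling condition ω = v/R makes the rotational term ½I(v/R)² = ½kMv², so KE_total = ½(1+k)Mv² = Mv².
The vertical drop is h = L sinθ = 5.79 × sin21.5° = 2.122 m.
Energy conservation: Mgh = Mv², so v = √(2gh/(1+k)) = √(2 × 9.81 × 2.122 / 2) ≈ 4.56 m/s.

v ≈ 4.56 m/s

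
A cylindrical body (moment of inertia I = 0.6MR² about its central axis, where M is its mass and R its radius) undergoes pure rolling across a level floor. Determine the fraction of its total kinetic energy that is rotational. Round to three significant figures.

With I = 0.6MR², the ratio k = I/(MR²) is 0.6.
Since ω = v/R, the translational part is ½Mv² and the rotational part is ½I(v/R)² = ½kMv²; the total is ½(1+k)Mv².
The rotational fraction is therefore k/(1+k) = 0.6/1.6 ≈ 0.375.

fraction ≈ 0.375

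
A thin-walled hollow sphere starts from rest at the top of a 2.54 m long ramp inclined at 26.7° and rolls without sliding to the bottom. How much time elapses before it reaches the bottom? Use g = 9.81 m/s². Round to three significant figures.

t ≈ 1.39 s

Here I = (2/3)MR², so the shape factor k = I/(MR²) = 2/3.
Translational: Mg sinθ − f = Ma. Rotational about the CM: fR = Iα = kMRa, so f = kMa.
Hence a = g sinθ/(1+k) = 9.81×sin26.7°/1.667 = 2.645 m/s².
Starting from rest, L = ½at², so t = √(2L/a) = √(2×2.54/2.645) ≈ 1.39 s.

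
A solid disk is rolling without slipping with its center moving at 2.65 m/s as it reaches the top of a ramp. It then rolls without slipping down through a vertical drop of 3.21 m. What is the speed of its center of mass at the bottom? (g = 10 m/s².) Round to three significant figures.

Here I = (1/2)MR², so the shape factor k = I/(MR²) = 0.5.
Pure rolling means v = ωR; then KE = ½Mv² + ½I(v/R)² = ½(1+k)Mv² = (3/4)Mv².
Energy conservation: (3/4)Mv₀² + Mgh = (3/4)Mv², so v² = v₀² + 2gh/(1+k).
v = √(2.65² + 2×10×3.21/1.5) = √49.82 ≈ 7.06 m/s.

v ≈ 7.06 m/s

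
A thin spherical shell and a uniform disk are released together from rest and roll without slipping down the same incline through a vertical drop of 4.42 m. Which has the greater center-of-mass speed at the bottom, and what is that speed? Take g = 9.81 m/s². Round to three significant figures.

For rolling without slipping, Mgh = ½(1+k)Mv² where k = I/(MR²), so v = √(2gh/(1+k)).
Thin spherical shell: k = 2/3, giving v = √(2×9.81×4.42/1.667) = 7.213 m/s.
Uniform disk: k = 0.5, giving v = √(2×9.81×4.42/1.5) = 7.604 m/s.
The smaller k wins: the uniform disk, at ≈ 7.60 m/s.

the uniform disk, at v ≈ 7.60 m/s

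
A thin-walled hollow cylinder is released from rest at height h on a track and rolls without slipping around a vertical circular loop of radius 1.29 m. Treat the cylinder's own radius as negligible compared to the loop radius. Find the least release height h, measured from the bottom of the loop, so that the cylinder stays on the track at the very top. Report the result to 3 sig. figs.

h_min ≈ 3.87 m

Here I = MR², so the shape factor k = I/(MR²) = 1.
At the top, contact is just lost when gravity alone supplies the centripetal force: Mg = Mv_top²/r, i.e. v_top² = gr.
With ω = v/R, the kinetic energy at speed v is ½(1+k)Mv² = Mv².
Energy conservation from release (height h) to the top (height 2r): Mgh = Mg(2r) + M·gr.
Thus h_min = 2r + (1+k)r/2 = r(2 + 2/2) = 1.29 × 3 ≈ 3.87 m.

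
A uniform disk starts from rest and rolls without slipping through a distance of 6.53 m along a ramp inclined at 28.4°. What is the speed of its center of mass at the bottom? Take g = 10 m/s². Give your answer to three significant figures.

v ≈ 6.44 m/s

The moment of inertia is (1/2)MR², giving k ≡ I/(MR²) = 0.5.
The rolling condition ω = v/R makes the rotational term ½I(v/R)² = ½kMv², so KE_total = ½(1+k)Mv² = (3/4)Mv².
The vertical drop is h = L sinθ = 6.53 × sin28.4° = 3.106 m.
Setting Mgh = (3/4)Mv² gives v = √(2gh/(1+k)) = √(2·10·3.106/1.5) ≈ 6.44 m/s.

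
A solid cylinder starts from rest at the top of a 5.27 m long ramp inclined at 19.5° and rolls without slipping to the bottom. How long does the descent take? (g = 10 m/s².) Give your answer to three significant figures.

t ≈ 2.18 s

Here I = (1/2)MR², so the shape factor k = I/(MR²) = 0.5.
Along the incline Mg sinθ − f = Ma, and torque about the center fR = Iα = kMR²(a/R) gives f = kMa.
Hence a = g sinθ/(1+k) = 10×sin19.5°/1.5 = 2.225 m/s².
Starting from rest, L = ½at², so t = √(2L/a) = √(2×5.27/2.225) ≈ 2.18 s.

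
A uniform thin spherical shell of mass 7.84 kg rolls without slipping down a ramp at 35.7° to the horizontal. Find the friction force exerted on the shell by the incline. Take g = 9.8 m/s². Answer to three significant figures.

f ≈ 17.9 N

The moment of inertia is (2/3)MR², giving k ≡ I/(MR²) = 2/3.
Translational: Mg sinθ − f = Ma. Rotational about the CM: fR = Iα = kMRa, so f = kMa.
Combining, a = g sinθ/(1+k) and f = kMa = kMg sinθ/(1+k).
f = (2/3) × 7.84 × 9.8 × sin35.7° / 1.667 ≈ 17.9 N.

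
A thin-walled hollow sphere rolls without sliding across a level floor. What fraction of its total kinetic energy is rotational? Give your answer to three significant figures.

With I = (2/3)MR², the ratio k = I/(MR²) is 2/3.
With ω = v/R, KE_trans = ½Mv² and KE_rot = ½Iω² = ½kMv², so KE_total = ½(1+k)Mv².
The rotational fraction is therefore k/(1+k) = (2/3)/1.667 ≈ 0.400.

fraction ≈ 0.400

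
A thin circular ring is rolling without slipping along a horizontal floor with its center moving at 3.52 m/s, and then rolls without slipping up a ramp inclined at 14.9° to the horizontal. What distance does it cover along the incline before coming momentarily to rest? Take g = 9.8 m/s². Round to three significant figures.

The moment of inertia is MR², giving k ≡ I/(MR²) = 1.
Since it rolls without slipping, ω = v/R and KE = ½Mv² + ½Iω² = ½(1+k)Mv² = Mv².
Setting this equal to Mgh gives the vertical rise h = (1+k)v₀²/(2g) = 2×3.52²/(2×9.8) = 1.264 m.
The distance along the slope is d = h/sinθ = 1.264/sin14.9° ≈ 4.92 m.

d ≈ 4.92 m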